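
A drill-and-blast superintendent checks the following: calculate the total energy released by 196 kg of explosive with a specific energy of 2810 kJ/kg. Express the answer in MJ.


550.76 MJ

Energy = mass * specific_energy / 1000
= 196 * 2810 / 1000
= 550760 / 1000
= 550.76 MJ


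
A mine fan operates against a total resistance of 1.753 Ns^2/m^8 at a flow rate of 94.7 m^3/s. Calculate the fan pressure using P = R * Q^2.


15721.0618 Pa

Compute Q^2:
Q^2 = 94.7^2 = 8968.09
Compute pressure:
P = R * Q^2 = 1.753 * 8968.09
= 15721.0618 Pa


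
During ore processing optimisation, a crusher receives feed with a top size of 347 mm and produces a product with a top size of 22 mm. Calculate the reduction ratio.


15.7727

Reduction ratio = feed size / product size
= 347 / 22
= 15.7727


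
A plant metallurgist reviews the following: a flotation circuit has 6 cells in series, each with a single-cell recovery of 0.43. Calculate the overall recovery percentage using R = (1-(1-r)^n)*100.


96.5704%

Complement of single-cell recovery:
1 - r = 1 - 0.43 = 0.57
Raise to power n:
(1 - r)^6 = 0.57^6 = 0.03429644725
Overall recovery:
R = (1 - 0.03429644725) * 100
= 96.5704%


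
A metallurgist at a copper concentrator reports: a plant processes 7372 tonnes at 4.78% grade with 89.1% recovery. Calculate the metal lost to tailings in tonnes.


Total metal in feed:
= 7372 * 4.78 / 100 = 352.3816 tonnes
Metal recovered:
= 352.3816 * 89.1 / 100 = 313.9720056 tonnes
Metal lost to tailings:
= 352.3816 - 313.9720056
= 38.4096 tonnes

38.4096 tonnes


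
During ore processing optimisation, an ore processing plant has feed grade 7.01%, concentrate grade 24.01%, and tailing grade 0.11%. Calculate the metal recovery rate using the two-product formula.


Using the two-product formula:
R = 100 * c * (f - t) / (f * (c - t))
Numerator = 100 * 24.01 * (7.01 - 0.11)
= 100 * 24.01 * 6.9
= 16566.9
Denominator = 7.01 * (24.01 - 0.11)
= 7.01 * 23.9
= 167.539
R = 16566.9 / 167.539
= 98.8838%

98.8838%


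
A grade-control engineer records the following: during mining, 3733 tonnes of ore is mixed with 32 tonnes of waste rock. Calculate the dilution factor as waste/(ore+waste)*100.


0.8499%

Total material = ore + waste
= 3733 + 32 = 3765 tonnes
Dilution = waste / total * 100
= 32 / 3765 * 100
= 0.008499335989 * 100
= 0.8499%


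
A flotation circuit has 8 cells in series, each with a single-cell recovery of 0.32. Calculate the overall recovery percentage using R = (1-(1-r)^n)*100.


Complement of single-cell recovery:
1 - r = 1 - 0.32 = 0.68
Raise to power n:
(1 - r)^8 = 0.68^8 = 0.04571632397
Overall recovery:
R = (1 - 0.04571632397) * 100
= 95.4284%

95.4284%


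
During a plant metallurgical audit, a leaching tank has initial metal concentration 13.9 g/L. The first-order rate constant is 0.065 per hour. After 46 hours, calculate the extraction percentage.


94.9713%

Compute the exponent:
-k * t = -0.065 * 46 = -2.99
Remaining concentration:
C = 13.9 * exp(-2.99)
= 13.9 * 0.05028743672
= 0.6989953705 g/L
Extracted = 13.9 - 0.6989953705 = 13.20100463 g/L
Extraction % = 13.20100463 / 13.9 * 100
= 94.9713%


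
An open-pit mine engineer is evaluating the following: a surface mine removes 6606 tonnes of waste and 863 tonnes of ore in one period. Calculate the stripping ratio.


Stripping ratio = waste tonnage / ore tonnage
= 6606 / 863
= 7.6547

7.6547


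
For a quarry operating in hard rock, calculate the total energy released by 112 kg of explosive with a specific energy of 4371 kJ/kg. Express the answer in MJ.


489.552 MJ

Energy = mass * specific_energy / 1000
= 112 * 4371 / 1000
= 489552 / 1000
= 489.552 MJ


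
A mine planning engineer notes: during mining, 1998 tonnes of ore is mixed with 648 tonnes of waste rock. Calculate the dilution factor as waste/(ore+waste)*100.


24.4898%

Total material = ore + waste
= 1998 + 648 = 2646 tonnes
Dilution = waste / total * 100
= 648 / 2646 * 100
= 0.2448979592 * 100
= 24.4898%


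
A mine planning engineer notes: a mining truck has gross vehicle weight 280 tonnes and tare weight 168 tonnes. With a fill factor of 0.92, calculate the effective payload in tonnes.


103.04 tonnes

Maximum payload = gross - tare
= 280 - 168 = 112 tonnes
Effective payload = max payload * fill factor
= 112 * 0.92
= 103.04 tonnes


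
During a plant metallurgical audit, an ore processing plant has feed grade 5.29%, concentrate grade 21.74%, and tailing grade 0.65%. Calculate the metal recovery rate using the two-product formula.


90.416%

Using the two-product formula:
R = 100 * c * (f - t) / (f * (c - t))
Numerator = 100 * 21.74 * (5.29 - 0.65)
= 100 * 21.74 * 4.64
= 10087.36
Denominator = 5.29 * (21.74 - 0.65)
= 5.29 * 21.09
= 111.5661
R = 10087.36 / 111.5661
= 90.416%


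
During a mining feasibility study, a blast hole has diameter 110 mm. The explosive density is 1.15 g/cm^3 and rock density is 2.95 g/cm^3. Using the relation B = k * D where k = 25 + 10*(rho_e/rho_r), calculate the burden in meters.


3.1788 m

First, compute k:
rho_e / rho_r = 1.15 / 2.95 = 0.3898305085
k = 25 + 10 * 0.3898305085 = 28.89830508
Then, compute burden:
B = k * D / 1000 = 28.89830508 * 110 / 1000
= 3178.813559 / 1000
= 3.1788 m


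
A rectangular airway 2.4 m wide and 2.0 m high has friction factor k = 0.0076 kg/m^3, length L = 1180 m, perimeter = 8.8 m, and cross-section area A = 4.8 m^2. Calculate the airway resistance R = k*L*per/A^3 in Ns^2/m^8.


Compute the numerator:
k * L * per = 0.0076 * 1180 * 8.8
= 78.9184
Compute the denominator:
A^3 = 4.8^3 = 110.592
Resistance:
R = 78.9184 / 110.592
= 0.7136 Ns^2/m^8

0.7136 Ns^2/m^8


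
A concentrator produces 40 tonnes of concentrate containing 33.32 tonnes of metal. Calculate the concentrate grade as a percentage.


Grade = (metal in concentrate / concentrate mass) * 100
= (33.32 / 40) * 100
= 0.833 * 100
= 83.3%

83.3%


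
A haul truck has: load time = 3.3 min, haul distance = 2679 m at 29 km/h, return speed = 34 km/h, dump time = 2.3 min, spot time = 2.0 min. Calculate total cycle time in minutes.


17.8704 min

Convert haul speed to m/min: 29 * 1000/60 = 483.3333333 m/min
Haul time = 2679 / 483.3333333 = 5.542758621 min
Convert return speed to m/min: 34 * 1000/60 = 566.6666667 m/min
Return time = 2679 / 566.6666667 = 4.727647059 min
Total cycle time:
= 3.3 + 5.542758621 + 2.3 + 4.727647059 + 2.0
= 17.8704 min


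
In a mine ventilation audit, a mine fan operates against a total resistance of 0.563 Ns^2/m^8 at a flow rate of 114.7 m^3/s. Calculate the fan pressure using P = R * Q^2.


7406.8787 Pa

Compute Q^2:
Q^2 = 114.7^2 = 13156.09
Compute pressure:
P = R * Q^2 = 0.563 * 13156.09
= 7406.8787 Pa


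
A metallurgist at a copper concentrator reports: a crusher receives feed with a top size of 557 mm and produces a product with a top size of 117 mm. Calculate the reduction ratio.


4.7607

Reduction ratio = feed size / product size
= 557 / 117
= 4.7607


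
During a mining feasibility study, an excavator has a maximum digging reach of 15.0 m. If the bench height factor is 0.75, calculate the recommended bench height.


11.25 m

Bench height = reach * factor
= 15.0 * 0.75
= 11.25 m


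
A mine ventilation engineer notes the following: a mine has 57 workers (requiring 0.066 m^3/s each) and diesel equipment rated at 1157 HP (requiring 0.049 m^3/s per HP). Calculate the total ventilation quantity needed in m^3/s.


60.455 m^3/s

Airflow for workers:
Q_people = 57 * 0.066 = 3.762 m^3/s
Airflow for diesel equipment:
Q_diesel = 1157 * 0.049 = 56.693 m^3/s
Total ventilation:
Q_total = 3.762 + 56.693
= 60.455 m^3/s


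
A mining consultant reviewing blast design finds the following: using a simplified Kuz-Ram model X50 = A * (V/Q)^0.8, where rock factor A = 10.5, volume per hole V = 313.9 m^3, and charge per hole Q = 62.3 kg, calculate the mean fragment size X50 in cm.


38.2853 cm

Compute V/Q:
V/Q = 313.9 / 62.3 = 5.038523274
Raise to the power 0.8:
(V/Q)^0.8 = 5.038523274^0.8 = 3.64621787
Multiply by A:
X50 = 10.5 * 3.64621787
= 38.2853 cm


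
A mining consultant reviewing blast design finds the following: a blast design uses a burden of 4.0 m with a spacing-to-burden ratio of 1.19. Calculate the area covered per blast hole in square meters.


19.04 m^2

First, find the spacing:
Spacing = burden * ratio = 4.0 * 1.19
= 4.76 m
Then, calculate the area:
Area = burden * spacing = 4.0 * 4.76
= 19.04 m^2


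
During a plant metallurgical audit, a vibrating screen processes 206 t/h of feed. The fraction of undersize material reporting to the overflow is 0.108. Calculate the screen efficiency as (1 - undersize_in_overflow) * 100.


Screen efficiency = (1 - fraction of undersize in overflow) * 100
= (1 - 0.108) * 100
= 0.892 * 100
= 89.2%

89.2%


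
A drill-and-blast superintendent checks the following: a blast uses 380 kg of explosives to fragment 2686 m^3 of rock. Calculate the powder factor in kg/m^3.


0.1415 kg/m^3

Powder factor = explosive mass / rock volume
= 380 / 2686
= 0.1415 kg/m^3


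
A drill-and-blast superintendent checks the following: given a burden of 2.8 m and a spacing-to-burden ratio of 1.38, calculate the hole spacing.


Spacing = burden * ratio
= 2.8 * 1.38
= 3.864 m

3.864 m


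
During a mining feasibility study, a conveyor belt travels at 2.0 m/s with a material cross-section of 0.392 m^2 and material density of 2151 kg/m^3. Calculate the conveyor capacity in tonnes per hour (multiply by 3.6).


6070.9824 t/h

Volumetric flow = speed * area
= 2.0 * 0.392 = 0.784 m^3/s
Mass flow = volumetric * density
= 0.784 * 2151 = 1686.384 kg/s
Convert to t/h: multiply by 3.6
Capacity = 1686.384 * 3.6
= 6070.9824 t/h


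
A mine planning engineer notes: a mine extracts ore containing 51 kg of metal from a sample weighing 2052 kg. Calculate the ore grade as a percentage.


2.4854%

Ore grade = (metal mass / ore mass) * 100
= (51 / 2052) * 100
= 0.02485380117 * 100
= 2.4854%


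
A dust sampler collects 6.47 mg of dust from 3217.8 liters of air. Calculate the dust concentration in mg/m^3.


2.0107 mg/m^3

Convert liters to m^3: 1 m^3 = 1000 L
Concentration = mass / volume * 1000
= 6.47 / 3217.8 * 1000
= 0.002010690534 * 1000
= 2.0107 mg/m^3


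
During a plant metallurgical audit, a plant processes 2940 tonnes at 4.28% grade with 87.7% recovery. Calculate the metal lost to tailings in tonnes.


Total metal in feed:
= 2940 * 4.28 / 100 = 125.832 tonnes
Metal recovered:
= 125.832 * 87.7 / 100 = 110.354664 tonnes
Metal lost to tailings:
= 125.832 - 110.354664
= 15.4773 tonnes

15.4773 tonnes


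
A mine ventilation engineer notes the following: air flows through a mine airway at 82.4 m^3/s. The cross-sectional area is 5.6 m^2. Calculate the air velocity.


14.7143 m/s

Velocity = flow rate / cross-sectional area
= 82.4 / 5.6
= 14.7143 m/s


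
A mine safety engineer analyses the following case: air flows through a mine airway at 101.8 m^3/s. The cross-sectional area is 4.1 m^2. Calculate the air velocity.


Velocity = flow rate / cross-sectional area
= 101.8 / 4.1
= 24.8293 m/s

24.8293 m/s


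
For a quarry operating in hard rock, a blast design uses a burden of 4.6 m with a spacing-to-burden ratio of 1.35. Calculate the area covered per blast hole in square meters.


First, find the spacing:
Spacing = burden * ratio = 4.6 * 1.35
= 6.21 m
Then, calculate the area:
Area = burden * spacing = 4.6 * 6.21
= 28.566 m^2

28.566 m^2


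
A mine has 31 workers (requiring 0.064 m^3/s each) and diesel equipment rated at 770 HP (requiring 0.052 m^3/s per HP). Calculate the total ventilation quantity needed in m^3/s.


42.024 m^3/s

Airflow for workers:
Q_people = 31 * 0.064 = 1.984 m^3/s
Airflow for diesel equipment:
Q_diesel = 770 * 0.052 = 40.04 m^3/s
Total ventilation:
Q_total = 1.984 + 40.04
= 42.024 m^3/s


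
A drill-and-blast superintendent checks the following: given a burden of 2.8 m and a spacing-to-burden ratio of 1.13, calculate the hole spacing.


Spacing = burden * ratio
= 2.8 * 1.13
= 3.164 m

3.164 m


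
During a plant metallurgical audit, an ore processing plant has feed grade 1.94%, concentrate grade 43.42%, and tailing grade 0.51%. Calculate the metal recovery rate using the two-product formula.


74.5874%

Using the two-product formula:
R = 100 * c * (f - t) / (f * (c - t))
Numerator = 100 * 43.42 * (1.94 - 0.51)
= 100 * 43.42 * 1.43
= 6209.06
Denominator = 1.94 * (43.42 - 0.51)
= 1.94 * 42.91
= 83.2454
R = 6209.06 / 83.2454
= 74.5874%


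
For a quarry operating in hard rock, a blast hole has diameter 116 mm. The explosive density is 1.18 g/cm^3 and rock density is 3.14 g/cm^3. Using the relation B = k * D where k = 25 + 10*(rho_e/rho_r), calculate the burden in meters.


3.3359 m

First, compute k:
rho_e / rho_r = 1.18 / 3.14 = 0.3757961783
k = 25 + 10 * 0.3757961783 = 28.75796178
Then, compute burden:
B = k * D / 1000 = 28.75796178 * 116 / 1000
= 3335.923567 / 1000
= 3.3359 m


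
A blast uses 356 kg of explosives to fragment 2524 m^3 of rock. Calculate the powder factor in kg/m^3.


0.141 kg/m^3

Powder factor = explosive mass / rock volume
= 356 / 2524
= 0.141 kg/m^3


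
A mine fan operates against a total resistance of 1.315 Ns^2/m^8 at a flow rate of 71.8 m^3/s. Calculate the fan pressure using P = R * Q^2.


Compute Q^2:
Q^2 = 71.8^2 = 5155.24
Compute pressure:
P = R * Q^2 = 1.315 * 5155.24
= 6779.1406 Pa

6779.1406 Pa


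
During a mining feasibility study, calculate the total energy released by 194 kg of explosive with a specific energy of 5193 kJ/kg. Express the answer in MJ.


Energy = mass * specific_energy / 1000
= 194 * 5193 / 1000
= 1007442 / 1000
= 1007.442 MJ

1007.442 MJ


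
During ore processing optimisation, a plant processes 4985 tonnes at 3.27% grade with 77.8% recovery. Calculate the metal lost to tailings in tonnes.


36.1881 tonnes

Total metal in feed:
= 4985 * 3.27 / 100 = 163.0095 tonnes
Metal recovered:
= 163.0095 * 77.8 / 100 = 126.821391 tonnes
Metal lost to tailings:
= 163.0095 - 126.821391
= 36.1881 tonnes


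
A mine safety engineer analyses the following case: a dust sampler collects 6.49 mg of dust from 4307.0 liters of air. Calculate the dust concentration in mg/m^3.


1.5068 mg/m^3

Convert liters to m^3: 1 m^3 = 1000 L
Concentration = mass / volume * 1000
= 6.49 / 4307.0 * 1000
= 0.001506849315 * 1000
= 1.5068 mg/m^3


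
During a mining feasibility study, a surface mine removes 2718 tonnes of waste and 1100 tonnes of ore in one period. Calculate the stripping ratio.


2.4709

Stripping ratio = waste tonnage / ore tonnage
= 2718 / 1100
= 2.4709


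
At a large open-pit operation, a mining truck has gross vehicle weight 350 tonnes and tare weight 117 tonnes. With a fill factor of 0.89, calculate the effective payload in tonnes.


Maximum payload = gross - tare
= 350 - 117 = 233 tonnes
Effective payload = max payload * fill factor
= 233 * 0.89
= 207.37 tonnes

207.37 tonnes


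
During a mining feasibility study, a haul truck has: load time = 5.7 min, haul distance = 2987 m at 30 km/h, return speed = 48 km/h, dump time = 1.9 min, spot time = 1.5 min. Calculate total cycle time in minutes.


18.8078 min

Convert haul speed to m/min: 30 * 1000/60 = 500 m/min
Haul time = 2987 / 500 = 5.974 min
Convert return speed to m/min: 48 * 1000/60 = 800 m/min
Return time = 2987 / 800 = 3.73375 min
Total cycle time:
= 5.7 + 5.974 + 1.9 + 3.73375 + 1.5
= 18.8078 min


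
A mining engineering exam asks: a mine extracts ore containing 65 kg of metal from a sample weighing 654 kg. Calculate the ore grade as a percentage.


Ore grade = (metal mass / ore mass) * 100
= (65 / 654) * 100
= 0.0993883792 * 100
= 9.9388%

9.9388%


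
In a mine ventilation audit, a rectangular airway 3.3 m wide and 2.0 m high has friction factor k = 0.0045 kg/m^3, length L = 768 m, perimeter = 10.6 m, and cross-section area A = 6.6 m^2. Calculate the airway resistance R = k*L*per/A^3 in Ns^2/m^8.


0.1274 Ns^2/m^8

Compute the numerator:
k * L * per = 0.0045 * 768 * 10.6
= 36.6336
Compute the denominator:
A^3 = 6.6^3 = 287.496
Resistance:
R = 36.6336 / 287.496
= 0.1274 Ns^2/m^8


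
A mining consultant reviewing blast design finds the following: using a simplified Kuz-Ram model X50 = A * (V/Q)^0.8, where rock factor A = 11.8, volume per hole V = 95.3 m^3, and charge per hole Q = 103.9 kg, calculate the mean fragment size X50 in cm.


11.0119 cm

Compute V/Q:
V/Q = 95.3 / 103.9 = 0.9172281039
Raise to the power 0.8:
(V/Q)^0.8 = 0.9172281039^0.8 = 0.9332153689
Multiply by A:
X50 = 11.8 * 0.9332153689
= 11.0119 cm


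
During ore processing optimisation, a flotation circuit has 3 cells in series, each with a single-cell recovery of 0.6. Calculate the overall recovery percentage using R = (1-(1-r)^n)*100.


Complement of single-cell recovery:
1 - r = 1 - 0.6 = 0.4
Raise to power n:
(1 - r)^3 = 0.4^3 = 0.064
Overall recovery:
R = (1 - 0.064) * 100
= 93.6%

93.6%


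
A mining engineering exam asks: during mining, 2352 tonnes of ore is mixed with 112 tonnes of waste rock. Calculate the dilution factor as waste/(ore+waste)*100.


Total material = ore + waste
= 2352 + 112 = 2464 tonnes
Dilution = waste / total * 100
= 112 / 2464 * 100
= 0.04545454545 * 100
= 4.5455%

4.5455%


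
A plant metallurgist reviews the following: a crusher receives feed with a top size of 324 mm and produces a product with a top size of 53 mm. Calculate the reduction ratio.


6.1132

Reduction ratio = feed size / product size
= 324 / 53
= 6.1132


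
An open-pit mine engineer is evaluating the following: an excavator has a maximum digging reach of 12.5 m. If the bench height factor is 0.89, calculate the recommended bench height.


11.125 m

Bench height = reach * factor
= 12.5 * 0.89
= 11.125 m


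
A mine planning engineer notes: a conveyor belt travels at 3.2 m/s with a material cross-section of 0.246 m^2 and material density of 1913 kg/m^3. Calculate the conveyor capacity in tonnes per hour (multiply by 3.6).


5421.289 t/h

Volumetric flow = speed * area
= 3.2 * 0.246 = 0.7872 m^3/s
Mass flow = volumetric * density
= 0.7872 * 1913 = 1505.9136 kg/s
Convert to t/h: multiply by 3.6
Capacity = 1505.9136 * 3.6
= 5421.289 t/h


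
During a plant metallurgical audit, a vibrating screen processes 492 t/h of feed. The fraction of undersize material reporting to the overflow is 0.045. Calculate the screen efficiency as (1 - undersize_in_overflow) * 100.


95.5%

Screen efficiency = (1 - fraction of undersize in overflow) * 100
= (1 - 0.045) * 100
= 0.955 * 100
= 95.5%


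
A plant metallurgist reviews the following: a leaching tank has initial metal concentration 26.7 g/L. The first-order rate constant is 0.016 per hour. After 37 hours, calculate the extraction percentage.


44.678%

Compute the exponent:
-k * t = -0.016 * 37 = -0.592
Remaining concentration:
C = 26.7 * exp(-0.592)
= 26.7 * 0.5532197381
= 14.77096701 g/L
Extracted = 26.7 - 14.77096701 = 11.92903299 g/L
Extraction % = 11.92903299 / 26.7 * 100
= 44.678%


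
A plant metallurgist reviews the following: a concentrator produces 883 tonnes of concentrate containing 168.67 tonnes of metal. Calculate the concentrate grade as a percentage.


19.1019%

Grade = (metal in concentrate / concentrate mass) * 100
= (168.67 / 883) * 100
= 0.1910192525 * 100
= 19.1019%


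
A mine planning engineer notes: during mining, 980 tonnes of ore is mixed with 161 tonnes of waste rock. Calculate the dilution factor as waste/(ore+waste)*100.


14.1104%

Total material = ore + waste
= 980 + 161 = 1141 tonnes
Dilution = waste / total * 100
= 161 / 1141 * 100
= 0.1411042945 * 100
= 14.1104%


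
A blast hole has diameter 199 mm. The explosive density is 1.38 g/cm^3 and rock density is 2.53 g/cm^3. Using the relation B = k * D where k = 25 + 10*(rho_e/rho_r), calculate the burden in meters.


6.0605 m

First, compute k:
rho_e / rho_r = 1.38 / 2.53 = 0.5454545455
k = 25 + 10 * 0.5454545455 = 30.45454545
Then, compute burden:
B = k * D / 1000 = 30.45454545 * 199 / 1000
= 6060.454545 / 1000
= 6.0605 m


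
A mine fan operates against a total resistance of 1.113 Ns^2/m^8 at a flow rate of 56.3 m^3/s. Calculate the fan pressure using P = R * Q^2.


Compute Q^2:
Q^2 = 56.3^2 = 3169.69
Compute pressure:
P = R * Q^2 = 1.113 * 3169.69
= 3527.865 Pa

3527.865 Pa


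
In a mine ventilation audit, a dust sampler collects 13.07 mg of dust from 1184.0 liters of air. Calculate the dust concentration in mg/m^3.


Convert liters to m^3: 1 m^3 = 1000 L
Concentration = mass / volume * 1000
= 13.07 / 1184.0 * 1000
= 0.01103885135 * 1000
= 11.0389 mg/m^3

11.0389 mg/m^3


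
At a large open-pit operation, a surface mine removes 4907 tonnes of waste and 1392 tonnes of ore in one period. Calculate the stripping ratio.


3.5251

Stripping ratio = waste tonnage / ore tonnage
= 4907 / 1392
= 3.5251


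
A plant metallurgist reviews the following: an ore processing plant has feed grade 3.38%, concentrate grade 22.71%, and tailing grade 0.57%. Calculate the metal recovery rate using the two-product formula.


Using the two-product formula:
R = 100 * c * (f - t) / (f * (c - t))
Numerator = 100 * 22.71 * (3.38 - 0.57)
= 100 * 22.71 * 2.81
= 6381.51
Denominator = 3.38 * (22.71 - 0.57)
= 3.38 * 22.14
= 74.8332
R = 6381.51 / 74.8332
= 85.2765%

85.2765%


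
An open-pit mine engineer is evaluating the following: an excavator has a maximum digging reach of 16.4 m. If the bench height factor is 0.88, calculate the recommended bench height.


14.432 m

Bench height = reach * factor
= 16.4 * 0.88
= 14.432 m


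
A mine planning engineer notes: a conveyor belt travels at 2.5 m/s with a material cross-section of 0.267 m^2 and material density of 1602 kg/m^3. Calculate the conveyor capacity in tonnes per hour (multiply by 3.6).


Volumetric flow = speed * area
= 2.5 * 0.267 = 0.6675 m^3/s
Mass flow = volumetric * density
= 0.6675 * 1602 = 1069.335 kg/s
Convert to t/h: multiply by 3.6
Capacity = 1069.335 * 3.6
= 3849.606 t/h

3849.606 t/h


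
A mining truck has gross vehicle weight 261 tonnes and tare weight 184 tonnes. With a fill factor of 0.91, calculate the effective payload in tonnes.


Maximum payload = gross - tare
= 261 - 184 = 77 tonnes
Effective payload = max payload * fill factor
= 77 * 0.91
= 70.07 tonnes

70.07 tonnes


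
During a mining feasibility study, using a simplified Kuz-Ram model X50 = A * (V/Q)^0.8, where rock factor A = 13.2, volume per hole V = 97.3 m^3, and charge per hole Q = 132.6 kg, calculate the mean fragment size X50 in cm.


10.3046 cm

Compute V/Q:
V/Q = 97.3 / 132.6 = 0.733785822
Raise to the power 0.8:
(V/Q)^0.8 = 0.733785822^0.8 = 0.7806483623
Multiply by A:
X50 = 13.2 * 0.7806483623
= 10.3046 cm


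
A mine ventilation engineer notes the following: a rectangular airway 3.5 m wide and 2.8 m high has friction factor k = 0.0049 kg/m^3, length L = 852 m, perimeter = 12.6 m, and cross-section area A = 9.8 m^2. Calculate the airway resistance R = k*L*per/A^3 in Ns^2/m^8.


0.0559 Ns^2/m^8

Compute the numerator:
k * L * per = 0.0049 * 852 * 12.6
= 52.60248
Compute the denominator:
A^3 = 9.8^3 = 941.192
Resistance:
R = 52.60248 / 941.192
= 0.0559 Ns^2/m^8


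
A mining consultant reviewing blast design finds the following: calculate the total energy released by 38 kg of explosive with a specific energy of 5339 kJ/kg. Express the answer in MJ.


Energy = mass * specific_energy / 1000
= 38 * 5339 / 1000
= 202882 / 1000
= 202.882 MJ

202.882 MJ


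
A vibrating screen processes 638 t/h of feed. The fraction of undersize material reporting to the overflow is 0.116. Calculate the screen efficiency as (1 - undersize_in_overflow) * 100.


88.4%

Screen efficiency = (1 - fraction of undersize in overflow) * 100
= (1 - 0.116) * 100
= 0.884 * 100
= 88.4%


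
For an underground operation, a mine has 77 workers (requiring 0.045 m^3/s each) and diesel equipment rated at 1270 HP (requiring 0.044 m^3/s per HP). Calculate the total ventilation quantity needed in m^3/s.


59.345 m^3/s

Airflow for workers:
Q_people = 77 * 0.045 = 3.465 m^3/s
Airflow for diesel equipment:
Q_diesel = 1270 * 0.044 = 55.88 m^3/s
Total ventilation:
Q_total = 3.465 + 55.88
= 59.345 m^3/s


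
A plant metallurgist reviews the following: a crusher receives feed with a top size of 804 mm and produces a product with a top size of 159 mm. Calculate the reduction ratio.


Reduction ratio = feed size / product size
= 804 / 159
= 5.0566

5.0566


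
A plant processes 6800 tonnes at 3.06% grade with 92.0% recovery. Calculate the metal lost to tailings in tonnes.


16.6464 tonnes

Total metal in feed:
= 6800 * 3.06 / 100 = 208.08 tonnes
Metal recovered:
= 208.08 * 92.0 / 100 = 191.4336 tonnes
Metal lost to tailings:
= 208.08 - 191.4336
= 16.6464 tonnes


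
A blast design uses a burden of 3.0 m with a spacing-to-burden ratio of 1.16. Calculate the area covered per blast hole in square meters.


First, find the spacing:
Spacing = burden * ratio = 3.0 * 1.16
= 3.48 m
Then, calculate the area:
Area = burden * spacing = 3.0 * 3.48
= 10.44 m^2

10.44 m^2


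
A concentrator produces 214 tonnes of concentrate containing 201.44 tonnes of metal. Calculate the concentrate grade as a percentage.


94.1308%

Grade = (metal in concentrate / concentrate mass) * 100
= (201.44 / 214) * 100
= 0.9413084112 * 100
= 94.1308%


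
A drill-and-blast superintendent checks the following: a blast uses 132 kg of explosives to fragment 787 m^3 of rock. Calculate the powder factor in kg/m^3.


0.1677 kg/m^3

Powder factor = explosive mass / rock volume
= 132 / 787
= 0.1677 kg/m^3


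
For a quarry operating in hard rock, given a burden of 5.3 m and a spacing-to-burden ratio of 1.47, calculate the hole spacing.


7.791 m

Spacing = burden * ratio
= 5.3 * 1.47
= 7.791 m


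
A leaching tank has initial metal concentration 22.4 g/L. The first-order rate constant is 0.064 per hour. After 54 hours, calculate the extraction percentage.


96.8444%

Compute the exponent:
-k * t = -0.064 * 54 = -3.456
Remaining concentration:
C = 22.4 * exp(-3.456)
= 22.4 * 0.03155573284
= 0.7068484156 g/L
Extracted = 22.4 - 0.7068484156 = 21.69315158 g/L
Extraction % = 21.69315158 / 22.4 * 100
= 96.8444%


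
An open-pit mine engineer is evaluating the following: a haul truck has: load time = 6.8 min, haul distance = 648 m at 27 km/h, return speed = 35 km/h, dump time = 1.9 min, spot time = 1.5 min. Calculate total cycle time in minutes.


Convert haul speed to m/min: 27 * 1000/60 = 450 m/min
Haul time = 648 / 450 = 1.44 min
Convert return speed to m/min: 35 * 1000/60 = 583.3333333 m/min
Return time = 648 / 583.3333333 = 1.110857143 min
Total cycle time:
= 6.8 + 1.44 + 1.9 + 1.110857143 + 1.5
= 12.7509 min

12.7509 min


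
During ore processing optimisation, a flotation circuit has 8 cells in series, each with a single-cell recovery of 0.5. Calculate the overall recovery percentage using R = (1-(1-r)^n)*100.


Complement of single-cell recovery:
1 - r = 1 - 0.5 = 0.5
Raise to power n:
(1 - r)^8 = 0.5^8 = 0.00390625
Overall recovery:
R = (1 - 0.00390625) * 100
= 99.6094%

99.6094%


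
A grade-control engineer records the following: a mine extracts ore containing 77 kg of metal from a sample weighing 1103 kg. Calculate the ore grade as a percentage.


6.981%

Ore grade = (metal mass / ore mass) * 100
= (77 / 1103) * 100
= 0.06980961015 * 100
= 6.981%


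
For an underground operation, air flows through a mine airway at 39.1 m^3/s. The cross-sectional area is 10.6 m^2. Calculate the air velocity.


Velocity = flow rate / cross-sectional area
= 39.1 / 10.6
= 3.6887 m/s

3.6887 m/s


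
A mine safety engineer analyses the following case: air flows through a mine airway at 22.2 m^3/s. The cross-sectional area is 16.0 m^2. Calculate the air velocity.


Velocity = flow rate / cross-sectional area
= 22.2 / 16.0
= 1.3875 m/s

1.3875 m/s


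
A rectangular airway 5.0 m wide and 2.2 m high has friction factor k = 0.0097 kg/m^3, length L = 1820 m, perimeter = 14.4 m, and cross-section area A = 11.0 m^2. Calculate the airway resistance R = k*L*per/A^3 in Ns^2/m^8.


0.191 Ns^2/m^8

Compute the numerator:
k * L * per = 0.0097 * 1820 * 14.4
= 254.2176
Compute the denominator:
A^3 = 11.0^3 = 1331
Resistance:
R = 254.2176 / 1331
= 0.191 Ns^2/m^8


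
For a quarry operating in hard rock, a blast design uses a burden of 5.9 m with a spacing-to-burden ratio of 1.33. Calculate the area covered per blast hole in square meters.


46.2973 m^2

First, find the spacing:
Spacing = burden * ratio = 5.9 * 1.33
= 7.847 m
Then, calculate the area:
Area = burden * spacing = 5.9 * 7.847
= 46.2973 m^2


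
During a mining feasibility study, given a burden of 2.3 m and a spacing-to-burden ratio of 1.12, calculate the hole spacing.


2.576 m

Spacing = burden * ratio
= 2.3 * 1.12
= 2.576 m


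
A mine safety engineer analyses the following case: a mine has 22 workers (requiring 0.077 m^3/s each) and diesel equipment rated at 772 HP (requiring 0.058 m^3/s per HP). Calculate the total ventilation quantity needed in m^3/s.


Airflow for workers:
Q_people = 22 * 0.077 = 1.694 m^3/s
Airflow for diesel equipment:
Q_diesel = 772 * 0.058 = 44.776 m^3/s
Total ventilation:
Q_total = 1.694 + 44.776
= 46.47 m^3/s

46.47 m^3/s


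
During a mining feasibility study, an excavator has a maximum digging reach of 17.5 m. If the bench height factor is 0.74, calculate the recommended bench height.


Bench height = reach * factor
= 17.5 * 0.74
= 12.95 m

12.95 m


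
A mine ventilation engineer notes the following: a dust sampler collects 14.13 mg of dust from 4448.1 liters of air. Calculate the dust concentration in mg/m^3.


Convert liters to m^3: 1 m^3 = 1000 L
Concentration = mass / volume * 1000
= 14.13 / 4448.1 * 1000
= 0.003176637216 * 1000
= 3.1766 mg/m^3

3.1766 mg/m^3


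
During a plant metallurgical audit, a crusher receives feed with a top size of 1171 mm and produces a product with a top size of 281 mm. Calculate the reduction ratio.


4.1673

Reduction ratio = feed size / product size
= 1171 / 281
= 4.1673


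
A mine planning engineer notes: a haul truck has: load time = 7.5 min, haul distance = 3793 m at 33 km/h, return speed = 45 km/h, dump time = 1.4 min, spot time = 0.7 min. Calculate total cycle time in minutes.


Convert haul speed to m/min: 33 * 1000/60 = 550 m/min
Haul time = 3793 / 550 = 6.896363636 min
Convert return speed to m/min: 45 * 1000/60 = 750 m/min
Return time = 3793 / 750 = 5.057333333 min
Total cycle time:
= 7.5 + 6.896363636 + 1.4 + 5.057333333 + 0.7
= 21.5537 min

21.5537 min


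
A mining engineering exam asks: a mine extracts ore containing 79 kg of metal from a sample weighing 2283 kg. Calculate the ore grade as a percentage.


3.4604%

Ore grade = (metal mass / ore mass) * 100
= (79 / 2283) * 100
= 0.03460359177 * 100
= 3.4604%


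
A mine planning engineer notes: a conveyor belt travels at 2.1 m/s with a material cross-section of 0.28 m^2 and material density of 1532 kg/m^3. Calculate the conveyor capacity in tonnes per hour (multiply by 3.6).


3242.9376 t/h

Volumetric flow = speed * area
= 2.1 * 0.28 = 0.588 m^3/s
Mass flow = volumetric * density
= 0.588 * 1532 = 900.816 kg/s
Convert to t/h: multiply by 3.6
Capacity = 900.816 * 3.6
= 3242.9376 t/h


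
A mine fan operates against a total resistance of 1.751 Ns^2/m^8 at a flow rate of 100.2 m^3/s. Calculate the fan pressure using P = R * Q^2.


Compute Q^2:
Q^2 = 100.2^2 = 10040.04
Compute pressure:
P = R * Q^2 = 1.751 * 10040.04
= 17580.11 Pa

17580.11 Pa


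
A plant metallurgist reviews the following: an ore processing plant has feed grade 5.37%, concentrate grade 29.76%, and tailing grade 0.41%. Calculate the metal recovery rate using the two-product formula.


Using the two-product formula:
R = 100 * c * (f - t) / (f * (c - t))
Numerator = 100 * 29.76 * (5.37 - 0.41)
= 100 * 29.76 * 4.96
= 14760.96
Denominator = 5.37 * (29.76 - 0.41)
= 5.37 * 29.35
= 157.6095
R = 14760.96 / 157.6095
= 93.6553%

93.6553%


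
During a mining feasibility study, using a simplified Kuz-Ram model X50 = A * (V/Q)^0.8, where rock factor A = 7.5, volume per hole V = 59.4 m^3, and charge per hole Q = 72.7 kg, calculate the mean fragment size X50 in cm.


6.3806 cm

Compute V/Q:
V/Q = 59.4 / 72.7 = 0.8170563961
Raise to the power 0.8:
(V/Q)^0.8 = 0.8170563961^0.8 = 0.8507493526
Multiply by A:
X50 = 7.5 * 0.8507493526
= 6.3806 cm


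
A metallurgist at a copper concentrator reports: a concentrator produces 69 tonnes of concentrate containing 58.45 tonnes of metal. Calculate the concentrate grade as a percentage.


84.7101%

Grade = (metal in concentrate / concentrate mass) * 100
= (58.45 / 69) * 100
= 0.8471014493 * 100
= 84.7101%


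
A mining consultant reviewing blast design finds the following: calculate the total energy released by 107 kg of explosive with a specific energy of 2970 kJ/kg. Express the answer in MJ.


Energy = mass * specific_energy / 1000
= 107 * 2970 / 1000
= 317790 / 1000
= 317.79 MJ

317.79 MJ


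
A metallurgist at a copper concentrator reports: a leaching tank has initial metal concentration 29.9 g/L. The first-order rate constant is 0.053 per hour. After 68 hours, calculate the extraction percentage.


97.2785%

Compute the exponent:
-k * t = -0.053 * 68 = -3.604
Remaining concentration:
C = 29.9 * exp(-3.604)
= 29.9 * 0.02721464586
= 0.8137179111 g/L
Extracted = 29.9 - 0.8137179111 = 29.08628209 g/L
Extraction % = 29.08628209 / 29.9 * 100
= 97.2785%


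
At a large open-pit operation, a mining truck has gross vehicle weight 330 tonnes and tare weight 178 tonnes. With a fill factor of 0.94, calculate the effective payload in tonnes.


142.88 tonnes

Maximum payload = gross - tare
= 330 - 178 = 152 tonnes
Effective payload = max payload * fill factor
= 152 * 0.94
= 142.88 tonnes


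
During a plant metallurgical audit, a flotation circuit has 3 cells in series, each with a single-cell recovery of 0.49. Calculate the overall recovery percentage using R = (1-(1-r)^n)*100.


86.7349%

Complement of single-cell recovery:
1 - r = 1 - 0.49 = 0.51
Raise to power n:
(1 - r)^3 = 0.51^3 = 0.132651
Overall recovery:
R = (1 - 0.132651) * 100
= 86.7349%


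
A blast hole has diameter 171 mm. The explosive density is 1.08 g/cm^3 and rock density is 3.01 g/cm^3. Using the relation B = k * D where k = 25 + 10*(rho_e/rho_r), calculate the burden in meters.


First, compute k:
rho_e / rho_r = 1.08 / 3.01 = 0.3588039867
k = 25 + 10 * 0.3588039867 = 28.58803987
Then, compute burden:
B = k * D / 1000 = 28.58803987 * 171 / 1000
= 4888.554817 / 1000
= 4.8886 m

4.8886 m


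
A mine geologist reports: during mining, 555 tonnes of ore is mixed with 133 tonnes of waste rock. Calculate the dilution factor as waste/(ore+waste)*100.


Total material = ore + waste
= 555 + 133 = 688 tonnes
Dilution = waste / total * 100
= 133 / 688 * 100
= 0.1933139535 * 100
= 19.3314%

19.3314%


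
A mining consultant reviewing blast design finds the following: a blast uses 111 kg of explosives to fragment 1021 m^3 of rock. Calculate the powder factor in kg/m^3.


Powder factor = explosive mass / rock volume
= 111 / 1021
= 0.1087 kg/m^3

0.1087 kg/m^3


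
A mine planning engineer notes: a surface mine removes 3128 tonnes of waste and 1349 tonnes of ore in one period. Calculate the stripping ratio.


2.3188

Stripping ratio = waste tonnage / ore tonnage
= 3128 / 1349
= 2.3188


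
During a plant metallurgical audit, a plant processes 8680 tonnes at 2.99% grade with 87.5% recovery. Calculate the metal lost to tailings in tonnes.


32.4415 tonnes

Total metal in feed:
= 8680 * 2.99 / 100 = 259.532 tonnes
Metal recovered:
= 259.532 * 87.5 / 100 = 227.0905 tonnes
Metal lost to tailings:
= 259.532 - 227.0905
= 32.4415 tonnes


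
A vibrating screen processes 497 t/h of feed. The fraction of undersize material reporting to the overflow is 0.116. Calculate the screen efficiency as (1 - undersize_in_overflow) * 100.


Screen efficiency = (1 - fraction of undersize in overflow) * 100
= (1 - 0.116) * 100
= 0.884 * 100
= 88.4%

88.4%


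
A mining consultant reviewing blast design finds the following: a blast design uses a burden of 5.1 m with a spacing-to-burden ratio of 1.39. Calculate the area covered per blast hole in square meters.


36.1539 m^2

First, find the spacing:
Spacing = burden * ratio = 5.1 * 1.39
= 7.089 m
Then, calculate the area:
Area = burden * spacing = 5.1 * 7.089
= 36.1539 m^2


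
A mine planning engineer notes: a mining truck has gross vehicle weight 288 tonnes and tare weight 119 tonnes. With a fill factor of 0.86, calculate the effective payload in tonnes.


Maximum payload = gross - tare
= 288 - 119 = 169 tonnes
Effective payload = max payload * fill factor
= 169 * 0.86
= 145.34 tonnes

145.34 tonnes


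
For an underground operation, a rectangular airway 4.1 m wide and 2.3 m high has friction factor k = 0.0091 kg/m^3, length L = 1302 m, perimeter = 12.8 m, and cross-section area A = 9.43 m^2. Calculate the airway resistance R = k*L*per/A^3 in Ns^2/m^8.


Compute the numerator:
k * L * per = 0.0091 * 1302 * 12.8
= 151.65696
Compute the denominator:
A^3 = 9.43^3 = 838.561807
Resistance:
R = 151.65696 / 838.561807
= 0.1809 Ns^2/m^8

0.1809 Ns^2/m^8


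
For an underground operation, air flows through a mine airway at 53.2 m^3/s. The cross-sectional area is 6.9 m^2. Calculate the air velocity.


Velocity = flow rate / cross-sectional area
= 53.2 / 6.9
= 7.7101 m/s

7.7101 m/s


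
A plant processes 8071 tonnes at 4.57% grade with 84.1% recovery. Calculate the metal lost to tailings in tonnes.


Total metal in feed:
= 8071 * 4.57 / 100 = 368.8447 tonnes
Metal recovered:
= 368.8447 * 84.1 / 100 = 310.1983927 tonnes
Metal lost to tailings:
= 368.8447 - 310.1983927
= 58.6463 tonnes

58.6463 tonnes


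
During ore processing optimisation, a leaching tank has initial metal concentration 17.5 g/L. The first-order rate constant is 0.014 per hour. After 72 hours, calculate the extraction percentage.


Compute the exponent:
-k * t = -0.014 * 72 = -1.008
Remaining concentration:
C = 17.5 * exp(-1.008)
= 17.5 * 0.3649481465
= 6.386592563 g/L
Extracted = 17.5 - 6.386592563 = 11.11340744 g/L
Extraction % = 11.11340744 / 17.5 * 100
= 63.5052%

63.5052%


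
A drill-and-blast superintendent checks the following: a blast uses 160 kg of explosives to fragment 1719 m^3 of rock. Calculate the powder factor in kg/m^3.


Powder factor = explosive mass / rock volume
= 160 / 1719
= 0.0931 kg/m^3

0.0931 kg/m^3


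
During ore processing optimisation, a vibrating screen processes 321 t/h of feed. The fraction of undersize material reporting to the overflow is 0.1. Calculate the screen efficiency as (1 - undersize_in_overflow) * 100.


Screen efficiency = (1 - fraction of undersize in overflow) * 100
= (1 - 0.1) * 100
= 0.9 * 100
= 90.0%

90.0%


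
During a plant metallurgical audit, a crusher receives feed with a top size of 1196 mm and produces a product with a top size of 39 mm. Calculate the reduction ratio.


30.6667

Reduction ratio = feed size / product size
= 1196 / 39
= 30.6667


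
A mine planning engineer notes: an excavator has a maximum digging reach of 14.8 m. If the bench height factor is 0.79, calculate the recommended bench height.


11.692 m

Bench height = reach * factor
= 14.8 * 0.79
= 11.692 m


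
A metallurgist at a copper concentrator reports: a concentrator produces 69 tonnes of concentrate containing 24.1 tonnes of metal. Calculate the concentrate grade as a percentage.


Grade = (metal in concentrate / concentrate mass) * 100
= (24.1 / 69) * 100
= 0.3492753623 * 100
= 34.9275%

34.9275%


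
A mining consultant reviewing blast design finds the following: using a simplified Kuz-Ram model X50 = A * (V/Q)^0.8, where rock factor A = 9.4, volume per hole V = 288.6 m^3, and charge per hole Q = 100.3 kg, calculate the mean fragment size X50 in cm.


21.894 cm

Compute V/Q:
V/Q = 288.6 / 100.3 = 2.877367896
Raise to the power 0.8:
(V/Q)^0.8 = 2.877367896^0.8 = 2.329143867
Multiply by A:
X50 = 9.4 * 2.329143867
= 21.894 cm
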